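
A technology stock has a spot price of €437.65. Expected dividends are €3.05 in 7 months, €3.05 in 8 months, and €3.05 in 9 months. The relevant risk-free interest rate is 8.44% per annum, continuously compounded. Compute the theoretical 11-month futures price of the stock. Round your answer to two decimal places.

€463.51

PV(dividends) I = 3.05·e^(−0.0844·7/12) + 3.05·e^(−0.0844·8/12) + 3.05·e^(−0.0844·9/12)
I = 2.9035 + 2.8831 + 2.8629 = 8.6495
F = (S − I)·e^(rT) = (437.65 − 8.6495) · e^(0.0844·11/12)
= 429.0005 · e^0.077367 = 429.0005 × 1.080439 = €463.51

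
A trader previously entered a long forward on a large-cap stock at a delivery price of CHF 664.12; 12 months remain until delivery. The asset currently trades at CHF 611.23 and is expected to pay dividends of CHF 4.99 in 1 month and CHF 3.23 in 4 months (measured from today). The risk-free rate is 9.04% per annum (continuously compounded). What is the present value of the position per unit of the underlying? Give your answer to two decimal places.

-CHF 3.57

PV(remaining dividends) I = 4.99·e^(−0.0904·1/12) + 3.23·e^(−0.0904·4/12) = 8.0867
Current forward F = (S − I)·e^(rT) = (611.23 − 8.0867)·e^(0.0904·12/12) = 603.1433 × 1.094612 = 660.2079
Value (long) = (F − K)·e^(−rT) = (660.2079 − 664.12) × 0.913566 = -3.5740
Value = -CHF 3.57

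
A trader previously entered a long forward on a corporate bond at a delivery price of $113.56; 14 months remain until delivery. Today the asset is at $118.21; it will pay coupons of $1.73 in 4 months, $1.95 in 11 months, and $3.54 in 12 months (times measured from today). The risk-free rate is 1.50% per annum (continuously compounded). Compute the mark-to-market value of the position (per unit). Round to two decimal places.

PV(remaining coupons) I = 1.73·e^(−0.0150·4/12) + 1.95·e^(−0.0150·11/12) + 3.54·e^(−0.0150·12/12) = 7.1320
Current forward F = (S − I)·e^(rT) = (118.21 − 7.1320)·e^(0.0150·14/12) = 111.0780 × 1.017654 = 113.0390
Value (long) = (F − K)·e^(−rT) = (113.0390 − 113.56) × 0.982652 = -0.5120
Value = -$0.51

-$0.51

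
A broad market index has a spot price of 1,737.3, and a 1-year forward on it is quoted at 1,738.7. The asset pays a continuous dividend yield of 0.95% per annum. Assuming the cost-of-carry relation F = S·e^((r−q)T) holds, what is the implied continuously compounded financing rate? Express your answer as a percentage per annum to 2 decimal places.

From F = S·e^((r−q)T): (r − q) = ln(F/S)/T
ln(1738.7/1737.3) = ln(1.000806) = 0.000806
(r − q) = 0.000806 / (1) = 0.000806
r = ln(F/S)/T + q = 0.000806 + 0.0095 = 0.010306
r = 1.03%

1.03%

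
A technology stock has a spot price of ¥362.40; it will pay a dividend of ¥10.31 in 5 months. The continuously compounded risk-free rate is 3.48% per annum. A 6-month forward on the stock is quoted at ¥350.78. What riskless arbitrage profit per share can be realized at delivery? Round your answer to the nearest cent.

PV(dividends) I = 10.31·e^(−0.0348·5/12) = 10.1616
Fair forward F* = (S − I)·e^(rT) = (362.40 − 10.1616)·e^0.017400 = 352.2384 × 1.017552 = 358.4209
Market ¥350.78 < fair 358.4209: forward underpriced → reverse cash-and-carry (short the stock, invest proceeds at r, pay the dividends, go long the forward).
Profit at T = |F_mkt − F*| = |350.78 − 358.4209| = ¥7.64 per share

¥7.64 per share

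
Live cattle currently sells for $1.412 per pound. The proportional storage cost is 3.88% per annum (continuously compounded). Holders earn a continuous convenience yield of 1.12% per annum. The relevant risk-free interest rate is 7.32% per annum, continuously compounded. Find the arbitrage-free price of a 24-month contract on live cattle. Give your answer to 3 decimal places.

$1.727 per pound

Net carry = r + u − y = 0.0732 + 0.0388 − 0.0112 = 0.1008
F = S·e^((r+u−y)T) = 1.412 · e^(0.1008 × 24/12) = 1.412 · e^0.201600
= 1.412 × 1.223359 = $1.727 per pound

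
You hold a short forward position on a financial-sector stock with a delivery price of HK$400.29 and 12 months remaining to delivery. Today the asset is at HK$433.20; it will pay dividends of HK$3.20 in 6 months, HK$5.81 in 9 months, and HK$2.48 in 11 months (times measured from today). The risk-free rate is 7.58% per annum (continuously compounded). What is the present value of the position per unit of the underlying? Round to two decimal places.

PV(remaining dividends) I = 3.20·e^(−0.0758·6/12) + 5.81·e^(−0.0758·9/12) + 2.48·e^(−0.0758·11/12) = 10.8834
Current forward F = (S − I)·e^(rT) = (433.20 − 10.8834)·e^(0.0758·12/12) = 422.3166 × 1.078747 = 455.5728
Value (long) = (F − K)·e^(−rT) = (455.5728 − 400.29) × 0.927002 = 51.2473
Short position value = −(long value) = -HK$51.25

-HK$51.25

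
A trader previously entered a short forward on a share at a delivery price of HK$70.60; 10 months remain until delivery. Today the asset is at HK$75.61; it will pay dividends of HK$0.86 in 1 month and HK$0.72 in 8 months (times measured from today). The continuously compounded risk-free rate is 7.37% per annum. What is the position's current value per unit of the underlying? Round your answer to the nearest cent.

-HK$7.68

PV(remaining dividends) I = 0.86·e^(−0.0737·1/12) + 0.72·e^(−0.0737·8/12) = 1.5402
Current forward F = (S − I)·e^(rT) = (75.61 − 1.5402)·e^(0.0737·10/12) = 74.0698 × 1.063342 = 78.7615
Value (long) = (F − K)·e^(−rT) = (78.7615 − 70.60) × 0.940431 = 7.6753
Short position value = −(long value) = -HK$7.68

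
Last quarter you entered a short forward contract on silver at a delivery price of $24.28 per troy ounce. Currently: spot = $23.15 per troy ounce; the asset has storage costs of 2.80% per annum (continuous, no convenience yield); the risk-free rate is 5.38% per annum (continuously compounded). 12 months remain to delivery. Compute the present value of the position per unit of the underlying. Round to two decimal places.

-$0.80 per troy ounce

Current fair forward for the remaining 12 months: F = S·e^((r + u)·T), (r + u) = 0.0538 + 0.0280 = 0.0818
F = 23.15 · e^(0.0818 × 12/12) = 23.15 × 1.085239 = 25.1233
Value of long forward = (F − K)·e^(−rT) = (25.1233 − 24.28) · e^(−0.0538·12/12)
= 0.8433 × 0.947622 = 0.80
Short position value = −(long value) = -$0.80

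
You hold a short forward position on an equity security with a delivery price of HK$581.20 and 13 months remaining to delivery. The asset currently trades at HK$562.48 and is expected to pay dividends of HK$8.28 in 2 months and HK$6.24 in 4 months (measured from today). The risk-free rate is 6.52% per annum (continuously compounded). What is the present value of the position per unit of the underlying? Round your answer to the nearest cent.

PV(remaining dividends) I = 8.28·e^(−0.0652·2/12) + 6.24·e^(−0.0652·4/12) = 14.2964
Current forward F = (S − I)·e^(rT) = (562.48 − 14.2964)·e^(0.0652·13/12) = 548.1836 × 1.073188 = 588.3041
Value (long) = (F − K)·e^(−rT) = (588.3041 − 581.20) × 0.931803 = 6.6196
Short position value = −(long value) = -HK$6.62

-HK$6.62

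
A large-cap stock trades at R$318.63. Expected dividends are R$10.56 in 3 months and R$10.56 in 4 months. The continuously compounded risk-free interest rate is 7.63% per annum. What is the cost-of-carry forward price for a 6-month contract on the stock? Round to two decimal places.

R$309.56

PV(dividends) I = 10.56·e^(−0.0763·3/12) + 10.56·e^(−0.0763·4/12)
I = 10.3605 + 10.2948 = 20.6553
F = (S − I)·e^(rT) = (318.63 − 20.6553) · e^(0.0763·6/12)
= 297.9747 · e^0.038150 = 297.9747 × 1.038887 = R$309.56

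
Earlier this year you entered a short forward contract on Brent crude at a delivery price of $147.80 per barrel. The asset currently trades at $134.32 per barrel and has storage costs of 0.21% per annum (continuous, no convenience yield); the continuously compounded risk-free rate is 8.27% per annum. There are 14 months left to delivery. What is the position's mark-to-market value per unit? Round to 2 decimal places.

Current fair forward for the remaining 14 months: F = S·e^((r + u)·T), (r + u) = 0.0827 + 0.0021 = 0.0848
F = 134.32 · e^(0.0848 × 14/12) = 134.32 × 1.103993 = 148.2883
Value of long forward = (F − K)·e^(−rT) = (148.2883 − 147.80) · e^(−0.0827·14/12)
= 0.4883 × 0.908025 = 0.44
Short position value = −(long value) = -$0.44

-$0.44 per barrel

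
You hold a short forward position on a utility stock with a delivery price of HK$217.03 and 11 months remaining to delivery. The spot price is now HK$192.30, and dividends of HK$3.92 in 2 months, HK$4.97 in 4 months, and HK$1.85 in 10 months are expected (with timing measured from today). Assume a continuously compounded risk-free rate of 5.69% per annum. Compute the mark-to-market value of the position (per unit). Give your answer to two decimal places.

PV(remaining dividends) I = 3.92·e^(−0.0569·2/12) + 4.97·e^(−0.0569·4/12) + 1.85·e^(−0.0569·10/12) = 10.5240
Current forward F = (S − I)·e^(rT) = (192.30 − 10.5240)·e^(0.0569·11/12) = 181.7760 × 1.053543 = 191.5088
Value (long) = (F − K)·e^(−rT) = (191.5088 − 217.03) × 0.949179 = -24.2242
Short position value = −(long value) = HK$24.22

HK$24.22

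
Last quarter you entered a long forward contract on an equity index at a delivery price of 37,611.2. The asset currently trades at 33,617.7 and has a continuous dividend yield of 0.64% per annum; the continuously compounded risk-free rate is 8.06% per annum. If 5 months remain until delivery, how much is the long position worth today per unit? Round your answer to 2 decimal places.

Current fair forward for the remaining 5 months: F = S·e^((r − q)·T), (r − q) = 0.0806 − 0.0064 = 0.0742
F = 33617.7 · e^(0.0742 × 5/12) = 33617.7 × 1.03139955 = 34673.2807
Value of long forward = (F − K)·e^(−rT) = (34673.2807 − 37611.2) · e^(−0.0806·5/12)
= -2937.9193 × 0.96697433 = -2840.89

-2840.89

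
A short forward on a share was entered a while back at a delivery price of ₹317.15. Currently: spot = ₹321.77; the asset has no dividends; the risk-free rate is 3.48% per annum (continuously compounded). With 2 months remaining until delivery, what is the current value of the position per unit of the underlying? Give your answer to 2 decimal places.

Current fair forward for the remaining 2 months: F = S·e^(r·T), r = 0.0348
F = 321.77 · e^(0.0348 × 2/12) = 321.77 × 1.005817 = 323.6417
Value of long forward = (F − K)·e^(−rT) = (323.6417 − 317.15) · e^(−0.0348·2/12)
= 6.4917 × 0.994217 = 6.45
Short position value = −(long value) = -₹6.45

-₹6.45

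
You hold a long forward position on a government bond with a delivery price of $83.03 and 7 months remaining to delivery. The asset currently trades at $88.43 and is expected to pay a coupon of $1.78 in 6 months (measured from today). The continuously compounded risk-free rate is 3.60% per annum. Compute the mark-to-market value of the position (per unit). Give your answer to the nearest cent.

$5.38

PV(remaining coupons) I = 1.78·e^(−0.0360·6/12) = 1.7482
Current forward F = (S − I)·e^(rT) = (88.43 − 1.7482)·e^(0.0360·7/12) = 86.6818 × 1.021222 = 88.5214
Value (long) = (F − K)·e^(−rT) = (88.5214 − 83.03) × 0.979219 = 5.3773
Value = $5.38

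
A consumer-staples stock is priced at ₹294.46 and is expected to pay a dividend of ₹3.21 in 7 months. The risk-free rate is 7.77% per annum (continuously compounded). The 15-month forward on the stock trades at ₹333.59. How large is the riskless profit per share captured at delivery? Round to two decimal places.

₹12.48 per share

PV(dividends) I = 3.21·e^(−0.0777·7/12) = 3.0678
Fair forward F* = (S − I)·e^(rT) = (294.46 − 3.0678)·e^0.097125 = 291.3922 × 1.101998 = 321.1136
Market ₹333.59 > fair 321.1136: forward overpriced → cash-and-carry (borrow at r, buy the stock and collect the dividends, short the forward).
Profit at T = |F_mkt − F*| = |333.59 − 321.1136| = ₹12.48 per share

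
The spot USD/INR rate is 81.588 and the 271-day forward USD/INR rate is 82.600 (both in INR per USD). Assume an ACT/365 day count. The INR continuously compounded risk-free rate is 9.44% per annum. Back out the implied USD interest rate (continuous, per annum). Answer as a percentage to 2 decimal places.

7.78%

F = S·e^((r_INR − r_USD)T) ⇒ r_USD = r_INR − ln(F/S)/T
ln(82.600/81.588) = 0.012327; /(271/365) = 0.016603
r_USD = 0.0944 − 0.016603 = 0.077797
r_USD = 7.78%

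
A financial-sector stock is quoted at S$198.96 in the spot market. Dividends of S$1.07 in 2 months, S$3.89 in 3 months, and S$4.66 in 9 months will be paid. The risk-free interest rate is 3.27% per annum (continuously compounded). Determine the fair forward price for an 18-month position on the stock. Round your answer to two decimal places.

S$199.02

PV(dividends) I = 1.07·e^(−0.0327·2/12) + 3.89·e^(−0.0327·3/12) + 4.66·e^(−0.0327·9/12)
I = 1.0642 + 3.8583 + 4.5471 = 9.4696
F = (S − I)·e^(rT) = (198.96 − 9.4696) · e^(0.0327·18/12)
= 189.4904 · e^0.049050 = 189.4904 × 1.050273 = S$199.02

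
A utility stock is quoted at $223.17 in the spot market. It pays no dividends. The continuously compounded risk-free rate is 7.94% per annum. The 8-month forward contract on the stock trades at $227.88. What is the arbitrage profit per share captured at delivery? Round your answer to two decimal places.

Fair forward: F* = S·e^(carry·T), with carry = r = 0.0794
F* = 223.17 · e^(0.0794 × 8/12) = 223.17 · e^0.052933 = 223.17 × 1.054359 = $235.3013
Market $227.88 < fair $235.3013: forward underpriced → reverse cash-and-carry (short spot, go long the forward).
At maturity, profit = |F_mkt − F*| = |227.88 − 235.3013| = $7.42 per share

$7.42 per share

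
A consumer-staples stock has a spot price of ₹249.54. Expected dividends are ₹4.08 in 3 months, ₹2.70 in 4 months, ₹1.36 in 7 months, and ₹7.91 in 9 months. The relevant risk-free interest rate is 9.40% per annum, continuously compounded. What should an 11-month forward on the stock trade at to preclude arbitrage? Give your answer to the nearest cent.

PV(dividends) I = 4.08·e^(−0.0940·3/12) + 2.70·e^(−0.0940·4/12) + 1.36·e^(−0.0940·7/12) + 7.91·e^(−0.0940·9/12)
I = 3.9852 + 2.6167 + 1.2874 + 7.3715 = 15.2608
F = (S − I)·e^(rT) = (249.54 − 15.2608) · e^(0.0940·11/12)
= 234.2792 · e^0.086167 = 234.2792 × 1.089988 = ₹255.36

₹255.36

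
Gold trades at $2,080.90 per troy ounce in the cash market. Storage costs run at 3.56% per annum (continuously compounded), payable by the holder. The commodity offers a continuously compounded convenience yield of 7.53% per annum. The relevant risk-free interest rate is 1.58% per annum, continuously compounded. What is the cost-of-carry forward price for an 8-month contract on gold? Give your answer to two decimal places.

Net carry = r + u − y = 0.0158 + 0.0356 − 0.0753 = -0.0239
F = S·e^((r+u−y)T) = 2080.90 · e^(-0.0239 × 8/12) = 2080.90 · e^-0.01593333
= 2080.90 × 0.98419293 = $2,048.01 per troy ounce

$2,048.01 per troy ounce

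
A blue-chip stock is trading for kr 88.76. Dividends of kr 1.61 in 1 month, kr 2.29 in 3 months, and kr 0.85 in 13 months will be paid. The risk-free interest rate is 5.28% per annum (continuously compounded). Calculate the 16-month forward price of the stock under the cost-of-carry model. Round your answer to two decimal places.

kr 90.23

PV(dividends) I = 1.61·e^(−0.0528·1/12) + 2.29·e^(−0.0528·3/12) + 0.85·e^(−0.0528·13/12)
I = 1.6029 + 2.2600 + 0.8027 = 4.6656
F = (S − I)·e^(rT) = (88.76 − 4.6656) · e^(0.0528·16/12)
= 84.0944 · e^0.070400 = 84.0944 × 1.072937 = kr 90.23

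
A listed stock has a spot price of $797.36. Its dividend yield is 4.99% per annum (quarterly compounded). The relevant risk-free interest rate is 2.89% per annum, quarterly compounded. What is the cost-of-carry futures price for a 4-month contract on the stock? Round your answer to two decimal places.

$791.85

F = S · (1+r/4)^(4T) / (1+q/4)^(4T)
= 797.36 × 1.009645 / 1.016668 = 797.36 × 0.993092
F = $791.85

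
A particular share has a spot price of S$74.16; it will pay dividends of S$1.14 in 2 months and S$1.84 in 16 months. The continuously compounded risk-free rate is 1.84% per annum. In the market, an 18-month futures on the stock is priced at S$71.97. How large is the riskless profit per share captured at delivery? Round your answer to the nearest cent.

S$1.25 per share

PV(dividends) I = 1.14·e^(−0.0184·2/12) + 1.84·e^(−0.0184·16/12) = 2.9319
Fair futures F* = (S − I)·e^(rT) = (74.16 − 2.9319)·e^0.027600 = 71.2281 × 1.027984 = 73.2213
Market S$71.97 < fair 73.2213: forward underpriced → reverse cash-and-carry (short the stock, invest proceeds at r, pay the dividends, go long the forward).
Profit at T = |F_mkt − F*| = |71.97 − 73.2213| = S$1.25 per share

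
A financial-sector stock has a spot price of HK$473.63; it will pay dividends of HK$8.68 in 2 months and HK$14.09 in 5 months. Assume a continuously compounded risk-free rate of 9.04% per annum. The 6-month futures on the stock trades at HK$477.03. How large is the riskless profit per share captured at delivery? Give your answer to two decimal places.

HK$4.64 per share

PV(dividends) I = 8.68·e^(−0.0904·2/12) + 14.09·e^(−0.0904·5/12) = 22.1193
Fair futures F* = (S − I)·e^(rT) = (473.63 − 22.1193)·e^0.045200 = 451.5107 × 1.046237 = 472.3872
Market HK$477.03 > fair 472.3872: forward overpriced → cash-and-carry (borrow at r, buy the stock and collect the dividends, short the forward).
Profit at T = |F_mkt − F*| = |477.03 − 472.3872| = HK$4.64 per share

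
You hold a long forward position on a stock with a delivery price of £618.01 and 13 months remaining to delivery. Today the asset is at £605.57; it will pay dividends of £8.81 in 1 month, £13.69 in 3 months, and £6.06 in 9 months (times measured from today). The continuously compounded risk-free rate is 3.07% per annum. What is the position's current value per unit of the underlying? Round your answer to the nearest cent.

PV(remaining dividends) I = 8.81·e^(−0.0307·1/12) + 13.69·e^(−0.0307·3/12) + 6.06·e^(−0.0307·9/12) = 28.2949
Current forward F = (S − I)·e^(rT) = (605.57 − 28.2949)·e^(0.0307·13/12) = 577.2751 × 1.033818 = 596.7974
Value (long) = (F − K)·e^(−rT) = (596.7974 − 618.01) × 0.967289 = -20.5187
Value = -£20.52

-£20.52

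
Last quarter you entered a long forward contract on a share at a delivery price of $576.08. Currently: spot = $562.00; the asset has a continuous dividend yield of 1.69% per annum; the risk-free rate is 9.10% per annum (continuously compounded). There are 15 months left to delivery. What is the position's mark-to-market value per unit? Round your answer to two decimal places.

$36.11

Current fair forward for the remaining 15 months: F = S·e^((r − q)·T), (r − q) = 0.0910 − 0.0169 = 0.0741
F = 562.00 · e^(0.0741 × 15/12) = 562.00 × 1.097050 = 616.5421
Value of long forward = (F − K)·e^(−rT) = (616.5421 − 576.08) · e^(−0.0910·15/12)
= 40.4621 × 0.892481 = 36.11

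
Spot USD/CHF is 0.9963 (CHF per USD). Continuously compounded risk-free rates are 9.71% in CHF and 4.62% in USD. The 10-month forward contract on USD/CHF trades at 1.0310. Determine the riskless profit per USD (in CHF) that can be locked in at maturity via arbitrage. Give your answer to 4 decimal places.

Fair forward: F* = S·e^(carry·T), with carry = (r_CHF − r_USD) = 0.0971 − 0.0462 = 0.0509
F* = 0.9963 · e^(0.0509 × 10/12) = 0.9963 · e^0.042417 = 0.9963 × 1.043329 = 1.0395
Market 1.0310 < fair 1.0395: forward underpriced → reverse cash-and-carry (short spot, go long the forward).
At maturity, profit = |F_mkt − F*| = |1.0310 − 1.0395| = 0.0085 per USD (in CHF)

0.0085 per USD (in CHF)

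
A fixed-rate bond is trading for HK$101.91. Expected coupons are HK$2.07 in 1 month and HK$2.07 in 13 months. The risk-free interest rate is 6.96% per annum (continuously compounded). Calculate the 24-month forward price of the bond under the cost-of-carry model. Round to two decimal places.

PV(coupons) I = 2.07·e^(−0.0696·1/12) + 2.07·e^(−0.0696·13/12)
I = 2.0580 + 1.9197 = 3.9777
F = (S − I)·e^(rT) = (101.91 − 3.9777) · e^(0.0696·24/12)
= 97.9323 · e^0.139200 = 97.9323 × 1.149354 = HK$112.56

HK$112.56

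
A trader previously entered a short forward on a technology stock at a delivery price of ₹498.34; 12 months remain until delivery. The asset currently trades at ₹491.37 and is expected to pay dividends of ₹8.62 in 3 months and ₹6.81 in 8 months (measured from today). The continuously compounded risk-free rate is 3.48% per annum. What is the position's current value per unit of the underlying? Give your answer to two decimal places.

₹5.13

PV(remaining dividends) I = 8.62·e^(−0.0348·3/12) + 6.81·e^(−0.0348·8/12) = 15.1992
Current forward F = (S − I)·e^(rT) = (491.37 − 15.1992)·e^(0.0348·12/12) = 476.1708 × 1.035413 = 493.0334
Value (long) = (F − K)·e^(−rT) = (493.0334 − 498.34) × 0.965799 = -5.1251
Short position value = −(long value) = ₹5.13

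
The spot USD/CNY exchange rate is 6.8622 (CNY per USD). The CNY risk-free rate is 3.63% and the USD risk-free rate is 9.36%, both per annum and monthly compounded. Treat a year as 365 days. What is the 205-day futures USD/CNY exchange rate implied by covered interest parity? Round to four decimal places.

By covered interest parity, F = S · (1+r_CNY/12)^(12T) / (1+r_USD/12)^(12T)
= 6.8622 × 1.020566 / 1.053761 = 6.8622 × 0.968499
F = 6.6460 CNY per USD

6.6460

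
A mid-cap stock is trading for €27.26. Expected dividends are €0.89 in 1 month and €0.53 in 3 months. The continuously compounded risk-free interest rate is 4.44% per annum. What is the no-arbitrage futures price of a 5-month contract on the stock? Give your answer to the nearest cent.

PV(dividends) I = 0.89·e^(−0.0444·1/12) + 0.53·e^(−0.0444·3/12)
I = 0.8867 + 0.5241 = 1.4108
F = (S − I)·e^(rT) = (27.26 − 1.4108) · e^(0.0444·5/12)
= 25.8492 · e^0.018500 = 25.8492 × 1.018672 = €26.33

€26.33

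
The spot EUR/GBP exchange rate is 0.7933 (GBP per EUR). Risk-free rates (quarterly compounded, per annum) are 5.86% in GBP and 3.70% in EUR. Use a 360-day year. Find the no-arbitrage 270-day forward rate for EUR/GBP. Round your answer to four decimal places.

0.8061

By covered interest parity, F = S · (1+r_GBP/4)^(4T) / (1+r_EUR/4)^(4T)
= 0.7933 × 1.044597 / 1.028007 = 0.7933 × 1.016138
F = 0.8061 GBP per EUR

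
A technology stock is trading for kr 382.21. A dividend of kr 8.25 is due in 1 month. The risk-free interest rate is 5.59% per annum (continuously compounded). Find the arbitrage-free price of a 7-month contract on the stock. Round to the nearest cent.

kr 386.39

PV(dividends) I = 8.25·e^(−0.0559·1/12)
I = 8.2117
F = (S − I)·e^(rT) = (382.21 − 8.2117) · e^(0.0559·7/12)
= 373.9983 · e^0.032608 = 373.9983 × 1.033145 = kr 386.39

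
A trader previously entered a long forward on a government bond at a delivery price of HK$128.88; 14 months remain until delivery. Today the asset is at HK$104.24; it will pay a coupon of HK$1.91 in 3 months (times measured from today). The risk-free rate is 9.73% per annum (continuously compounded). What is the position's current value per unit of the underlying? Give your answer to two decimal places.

PV(remaining coupons) I = 1.91·e^(−0.0973·3/12) = 1.8641
Current forward F = (S − I)·e^(rT) = (104.24 − 1.8641)·e^(0.0973·14/12) = 102.3759 × 1.120211 = 114.6826
Value (long) = (F − K)·e^(−rT) = (114.6826 − 128.88) × 0.892689 = -12.6739
Value = -HK$12.67

-HK$12.67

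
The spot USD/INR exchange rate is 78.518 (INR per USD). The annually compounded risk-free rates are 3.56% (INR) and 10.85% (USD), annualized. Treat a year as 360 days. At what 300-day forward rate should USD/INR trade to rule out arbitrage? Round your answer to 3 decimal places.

By covered interest parity, F = S · (1+r_INR)^T / (1+r_USD)^T
= 78.518 × 1.029580 / 1.089632 = 78.518 × 0.944888
F = 74.191 INR per USD

74.191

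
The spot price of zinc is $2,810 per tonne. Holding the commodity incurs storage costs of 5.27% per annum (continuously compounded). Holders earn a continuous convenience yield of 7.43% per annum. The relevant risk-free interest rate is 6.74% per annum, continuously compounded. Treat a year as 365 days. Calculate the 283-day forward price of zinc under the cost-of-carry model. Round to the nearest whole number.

Net carry = r + u − y = 0.0674 + 0.0527 − 0.0743 = 0.0458
F = S·e^((r+u−y)T) = 2810 · e^(0.0458 × 283/365) = 2810 · e^0.035511
= 2810 × 1.036149 = $2,912 per tonne

$2,912 per tonne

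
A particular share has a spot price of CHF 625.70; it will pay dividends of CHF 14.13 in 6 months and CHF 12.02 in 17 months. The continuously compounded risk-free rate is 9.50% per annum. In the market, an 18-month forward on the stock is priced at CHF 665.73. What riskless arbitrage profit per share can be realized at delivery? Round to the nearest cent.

CHF 28.14 per share

PV(dividends) I = 14.13·e^(−0.0950·6/12) + 12.02·e^(−0.0950·17/12) = 23.9810
Fair forward F* = (S − I)·e^(rT) = (625.70 − 23.9810)·e^0.142500 = 601.7190 × 1.153153 = 693.8741
Market CHF 665.73 < fair 693.8741: forward underpriced → reverse cash-and-carry (short the stock, invest proceeds at r, pay the dividends, go long the forward).
Profit at T = |F_mkt − F*| = |665.73 − 693.8741| = CHF 28.14 per share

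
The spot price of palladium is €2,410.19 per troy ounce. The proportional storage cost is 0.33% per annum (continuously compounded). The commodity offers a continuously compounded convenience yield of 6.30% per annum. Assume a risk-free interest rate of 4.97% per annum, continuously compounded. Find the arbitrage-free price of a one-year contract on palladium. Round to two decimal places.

€2,386.21 per troy ounce

Net carry = r + u − y = 0.0497 + 0.0033 − 0.0630 = -0.0100
F = S·e^((r+u−y)T) = 2410.19 · e^(-0.0100 × 12/12) = 2410.19 · e^-0.01000000
= 2410.19 × 0.99004983 = €2,386.21 per troy ounce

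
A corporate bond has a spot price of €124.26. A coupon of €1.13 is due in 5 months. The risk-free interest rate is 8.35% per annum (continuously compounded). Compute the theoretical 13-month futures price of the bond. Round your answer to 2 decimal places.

€134.83

PV(coupons) I = 1.13·e^(−0.0835·5/12)
I = 1.0914
F = (S − I)·e^(rT) = (124.26 − 1.0914) · e^(0.0835·13/12)
= 123.1686 · e^0.090458 = 123.1686 × 1.094676 = €134.83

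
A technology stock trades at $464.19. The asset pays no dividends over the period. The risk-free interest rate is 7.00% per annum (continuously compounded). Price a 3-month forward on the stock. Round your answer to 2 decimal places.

$472.38

F = S·e^(rT) = 464.19 · e^(0.0700 × 3/12)
= 464.19 · e^0.017500 = 464.19 × 1.017654
F = $472.38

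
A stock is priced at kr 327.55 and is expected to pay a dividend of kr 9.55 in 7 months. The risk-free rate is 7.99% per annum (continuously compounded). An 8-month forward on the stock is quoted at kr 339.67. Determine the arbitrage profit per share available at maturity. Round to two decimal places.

PV(dividends) I = 9.55·e^(−0.0799·7/12) = 9.1151
Fair forward F* = (S − I)·e^(rT) = (327.55 − 9.1151)·e^0.053267 = 318.4349 × 1.054711 = 335.8568
Market kr 339.67 > fair 335.8568: forward overpriced → cash-and-carry (borrow at r, buy the stock and collect the dividends, short the forward).
Profit at T = |F_mkt − F*| = |339.67 − 335.8568| = kr 3.81 per share

kr 3.81 per share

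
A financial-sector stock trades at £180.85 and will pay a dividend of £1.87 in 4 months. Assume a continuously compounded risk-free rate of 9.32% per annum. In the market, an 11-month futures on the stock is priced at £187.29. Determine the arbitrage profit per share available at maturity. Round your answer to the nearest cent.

£7.72 per share

PV(dividends) I = 1.87·e^(−0.0932·4/12) = 1.8128
Fair futures F* = (S − I)·e^(rT) = (180.85 − 1.8128)·e^0.085433 = 179.0372 × 1.089189 = 195.0053
Market £187.29 < fair 195.0053: forward underpriced → reverse cash-and-carry (short the stock, invest proceeds at r, pay the dividends, go long the forward).
Profit at T = |F_mkt − F*| = |187.29 − 195.0053| = £7.72 per share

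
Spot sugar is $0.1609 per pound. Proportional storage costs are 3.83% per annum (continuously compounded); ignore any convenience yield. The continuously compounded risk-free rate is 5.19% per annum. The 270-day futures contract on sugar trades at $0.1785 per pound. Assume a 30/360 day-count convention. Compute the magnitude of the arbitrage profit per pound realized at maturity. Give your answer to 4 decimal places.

Fair futures: F* = S·e^(carry·T), with carry = (r + u) = 0.0519 + 0.0383 = 0.0902
F* = 0.1609 · e^(0.0902 × 270/360) = 0.1609 · e^0.067650 = 0.1609 × 1.069991 = $0.1722
Market $0.1785 > fair $0.1722: forward overpriced → cash-and-carry (buy spot, short the forward).
At maturity, profit = |F_mkt − F*| = |0.1785 − 0.1722| = $0.0063 per pound

$0.0063 per pound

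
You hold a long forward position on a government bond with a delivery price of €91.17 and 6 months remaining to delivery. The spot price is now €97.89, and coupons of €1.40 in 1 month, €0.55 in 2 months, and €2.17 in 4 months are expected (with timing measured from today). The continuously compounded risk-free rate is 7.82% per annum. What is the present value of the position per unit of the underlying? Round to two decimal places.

€6.17

PV(remaining coupons) I = 1.40·e^(−0.0782·1/12) + 0.55·e^(−0.0782·2/12) + 2.17·e^(−0.0782·4/12) = 4.0480
Current forward F = (S − I)·e^(rT) = (97.89 − 4.0480)·e^(0.0782·6/12) = 93.8420 × 1.039874 = 97.5839
Value (long) = (F − K)·e^(−rT) = (97.5839 − 91.17) × 0.961655 = 6.1680
Value = €6.17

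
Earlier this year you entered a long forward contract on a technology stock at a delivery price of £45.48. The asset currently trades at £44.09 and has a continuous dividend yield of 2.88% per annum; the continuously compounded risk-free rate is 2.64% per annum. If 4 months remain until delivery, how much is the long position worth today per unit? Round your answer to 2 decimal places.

Current fair forward for the remaining 4 months: F = S·e^((r − q)·T), (r − q) = 0.0264 − 0.0288 = -0.0024
F = 44.09 · e^(-0.0024 × 4/12) = 44.09 × 0.999200 = 44.0547
Value of long forward = (F − K)·e^(−rT) = (44.0547 − 45.48) · e^(−0.0264·4/12)
= -1.4253 × 0.991239 = -1.41

-£1.41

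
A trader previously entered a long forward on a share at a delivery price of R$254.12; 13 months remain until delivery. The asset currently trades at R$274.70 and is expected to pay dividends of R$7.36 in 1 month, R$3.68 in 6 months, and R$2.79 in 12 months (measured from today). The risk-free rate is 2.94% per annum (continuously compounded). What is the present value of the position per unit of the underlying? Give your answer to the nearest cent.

R$14.87

PV(remaining dividends) I = 7.36·e^(−0.0294·1/12) + 3.68·e^(−0.0294·6/12) + 2.79·e^(−0.0294·12/12) = 13.6775
Current forward F = (S − I)·e^(rT) = (274.70 − 13.6775)·e^(0.0294·13/12) = 261.0225 × 1.032363 = 269.4700
Value (long) = (F − K)·e^(−rT) = (269.4700 − 254.12) × 0.968652 = 14.8688
Value = R$14.87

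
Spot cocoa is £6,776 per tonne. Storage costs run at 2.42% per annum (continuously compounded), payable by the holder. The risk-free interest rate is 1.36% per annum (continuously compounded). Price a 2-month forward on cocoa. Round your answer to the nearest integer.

Net carry = r + u − y = 0.0136 + 0.0242 − 0.0000 = 0.0378
F = S·e^((r+u−y)T) = 6776 · e^(0.0378 × 2/12) = 6776 · e^0.006300
= 6776 × 1.006320 = £6,819 per tonne

£6,819 per tonne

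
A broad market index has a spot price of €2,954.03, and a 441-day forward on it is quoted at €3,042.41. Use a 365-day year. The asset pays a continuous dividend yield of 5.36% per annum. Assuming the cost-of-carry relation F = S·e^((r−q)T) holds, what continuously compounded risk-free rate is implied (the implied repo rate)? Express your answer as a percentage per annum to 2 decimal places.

From F = S·e^((r−q)T): (r − q) = ln(F/S)/T
ln(3042.41/2954.03) = ln(1.029918) = 0.029479
(r − q) = 0.029479 / (441/365) = 0.024399
r = ln(F/S)/T + q = 0.024399 + 0.0536 = 0.077999
r = 7.80%

7.80%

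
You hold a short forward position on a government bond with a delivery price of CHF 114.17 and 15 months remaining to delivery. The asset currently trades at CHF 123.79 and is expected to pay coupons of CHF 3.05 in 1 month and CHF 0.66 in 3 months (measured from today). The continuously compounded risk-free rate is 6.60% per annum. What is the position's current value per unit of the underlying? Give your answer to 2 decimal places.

PV(remaining coupons) I = 3.05·e^(−0.0660·1/12) + 0.66·e^(−0.0660·3/12) = 3.6825
Current forward F = (S − I)·e^(rT) = (123.79 − 3.6825)·e^(0.0660·15/12) = 120.1075 × 1.085999 = 130.4366
Value (long) = (F − K)·e^(−rT) = (130.4366 − 114.17) × 0.920811 = 14.9785
Short position value = −(long value) = -CHF 14.98

-CHF 14.98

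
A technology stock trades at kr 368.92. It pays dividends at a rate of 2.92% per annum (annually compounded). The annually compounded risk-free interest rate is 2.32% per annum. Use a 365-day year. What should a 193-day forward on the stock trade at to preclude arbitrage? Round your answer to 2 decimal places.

F = S · (1+r)^T / (1+q)^T
= 368.92 × 1.012201 / 1.015335 = 368.92 × 0.996913
F = kr 367.78

kr 367.78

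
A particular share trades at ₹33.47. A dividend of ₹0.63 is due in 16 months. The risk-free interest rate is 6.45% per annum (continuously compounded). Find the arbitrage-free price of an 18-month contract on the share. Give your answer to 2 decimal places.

PV(dividends) I = 0.63·e^(−0.0645·16/12)
I = 0.5781
F = (S − I)·e^(rT) = (33.47 − 0.5781) · e^(0.0645·18/12)
= 32.8919 · e^0.096750 = 32.8919 × 1.101585 = ₹36.23

₹36.23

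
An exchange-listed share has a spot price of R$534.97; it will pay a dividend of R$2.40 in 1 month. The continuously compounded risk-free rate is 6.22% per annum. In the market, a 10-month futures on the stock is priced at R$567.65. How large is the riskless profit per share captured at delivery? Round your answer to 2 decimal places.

PV(dividends) I = 2.40·e^(−0.0622·1/12) = 2.3876
Fair futures F* = (S − I)·e^(rT) = (534.97 − 2.3876)·e^0.051833 = 532.5824 × 1.053200 = 560.9158
Market R$567.65 > fair 560.9158: forward overpriced → cash-and-carry (borrow at r, buy the stock and collect the dividends, short the forward).
Profit at T = |F_mkt − F*| = |567.65 − 560.9158| = R$6.73 per share

R$6.73 per share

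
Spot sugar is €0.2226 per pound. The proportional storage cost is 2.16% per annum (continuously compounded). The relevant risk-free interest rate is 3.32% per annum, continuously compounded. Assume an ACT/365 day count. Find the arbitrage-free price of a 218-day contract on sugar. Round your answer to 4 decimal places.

€0.2300 per pound

Net carry = r + u − y = 0.0332 + 0.0216 − 0.0000 = 0.0548
F = S·e^((r+u−y)T) = 0.2226 · e^(0.0548 × 218/365) = 0.2226 · e^0.032730
= 0.2226 × 1.033272 = €0.2300 per pound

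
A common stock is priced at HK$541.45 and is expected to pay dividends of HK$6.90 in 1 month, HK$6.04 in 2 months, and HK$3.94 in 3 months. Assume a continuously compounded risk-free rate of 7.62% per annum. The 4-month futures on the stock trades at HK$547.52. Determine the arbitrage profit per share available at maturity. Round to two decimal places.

HK$9.26 per share

PV(dividends) I = 6.90·e^(−0.0762·1/12) + 6.04·e^(−0.0762·2/12) + 3.94·e^(−0.0762·3/12) = 16.6858
Fair futures F* = (S − I)·e^(rT) = (541.45 − 16.6858)·e^0.025400 = 524.7642 × 1.025725 = 538.2638
Market HK$547.52 > fair 538.2638: forward overpriced → cash-and-carry (borrow at r, buy the stock and collect the dividends, short the forward).
Profit at T = |F_mkt − F*| = |547.52 − 538.2638| = HK$9.26 per share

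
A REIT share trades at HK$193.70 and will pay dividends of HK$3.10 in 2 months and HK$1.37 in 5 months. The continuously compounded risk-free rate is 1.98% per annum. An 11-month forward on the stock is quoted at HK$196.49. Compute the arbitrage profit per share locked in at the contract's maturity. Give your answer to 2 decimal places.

HK$3.77 per share

PV(dividends) I = 3.10·e^(−0.0198·2/12) + 1.37·e^(−0.0198·5/12) = 4.4485
Fair forward F* = (S − I)·e^(rT) = (193.70 − 4.4485)·e^0.018150 = 189.2515 × 1.018316 = 192.7178
Market HK$196.49 > fair 192.7178: forward overpriced → cash-and-carry (borrow at r, buy the stock and collect the dividends, short the forward).
Profit at T = |F_mkt − F*| = |196.49 − 192.7178| = HK$3.77 per share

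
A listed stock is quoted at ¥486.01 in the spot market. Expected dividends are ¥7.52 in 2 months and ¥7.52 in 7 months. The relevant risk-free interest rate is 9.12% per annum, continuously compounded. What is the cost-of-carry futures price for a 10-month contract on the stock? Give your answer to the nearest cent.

PV(dividends) I = 7.52·e^(−0.0912·2/12) + 7.52·e^(−0.0912·7/12)
I = 7.4066 + 7.1304 = 14.5370
F = (S − I)·e^(rT) = (486.01 − 14.5370) · e^(0.0912·10/12)
= 471.4730 · e^0.076000 = 471.4730 × 1.078963 = ¥508.70

¥508.70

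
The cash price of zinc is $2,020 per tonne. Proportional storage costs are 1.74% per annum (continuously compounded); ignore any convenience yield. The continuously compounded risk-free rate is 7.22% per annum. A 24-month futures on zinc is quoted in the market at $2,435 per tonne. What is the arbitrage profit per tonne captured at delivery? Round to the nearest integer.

$19 per tonne

Fair futures: F* = S·e^(carry·T), with carry = (r + u) = 0.0722 + 0.0174 = 0.0896
F* = 2020 · e^(0.0896 × 24/12) = 2020 · e^0.179200 = 2020 × 1.196260 = $2416.4452
Market $2435 > fair $2416.4452: forward overpriced → cash-and-carry (buy spot, short the forward).
At maturity, profit = |F_mkt − F*| = |2435 − 2416.4452| = $19 per tonne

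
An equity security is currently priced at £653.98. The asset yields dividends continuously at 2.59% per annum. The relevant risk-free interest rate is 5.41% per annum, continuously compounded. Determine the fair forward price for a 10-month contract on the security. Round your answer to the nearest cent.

£669.53

F = S·e^((r − q)T) = 653.98 · e^((0.0541 − 0.0259) × 10/12)
= 653.98 · e^0.023500 = 653.98 × 1.023778
F = £669.53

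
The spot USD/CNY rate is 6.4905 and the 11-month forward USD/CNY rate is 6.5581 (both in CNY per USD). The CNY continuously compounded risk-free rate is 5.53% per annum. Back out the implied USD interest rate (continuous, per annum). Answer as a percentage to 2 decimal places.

F = S·e^((r_CNY − r_USD)T) ⇒ r_USD = r_CNY − ln(F/S)/T
ln(6.5581/6.4905) = 0.010361; /(11/12) = 0.011303
r_USD = 0.0553 − 0.011303 = 0.043997
r_USD = 4.40%

4.40%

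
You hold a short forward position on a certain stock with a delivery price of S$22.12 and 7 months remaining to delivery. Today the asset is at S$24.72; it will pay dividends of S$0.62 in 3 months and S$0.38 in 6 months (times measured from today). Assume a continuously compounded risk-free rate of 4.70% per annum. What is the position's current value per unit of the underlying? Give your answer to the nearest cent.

-S$2.21

PV(remaining dividends) I = 0.62·e^(−0.0470·3/12) + 0.38·e^(−0.0470·6/12) = 0.9839
Current forward F = (S − I)·e^(rT) = (24.72 − 0.9839)·e^(0.0470·7/12) = 23.7361 × 1.027796 = 24.3959
Value (long) = (F − K)·e^(−rT) = (24.3959 − 22.12) × 0.972956 = 2.2144
Short position value = −(long value) = -S$2.21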